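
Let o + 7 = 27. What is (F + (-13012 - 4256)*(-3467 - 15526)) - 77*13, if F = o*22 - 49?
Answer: 327970514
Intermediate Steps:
o = 20 (o = -7 + 27 = 20)
F = 391 (F = 20*22 - 49 = 440 - 49 = 391)
(F + (-13012 - 4256)*(-3467 - 15526)) - 77*13 = (391 + (-13012 - 4256)*(-3467 - 15526)) - 77*13 = (391 - 17268*(-18993)) - 1001 = (391 + 327971124) - 1001 = 327971515 - 1001 = 327970514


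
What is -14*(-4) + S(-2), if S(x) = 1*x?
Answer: 54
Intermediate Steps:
S(x) = x
-14*(-4) + S(-2) = -14*(-4) - 2 = 56 - 2 = 54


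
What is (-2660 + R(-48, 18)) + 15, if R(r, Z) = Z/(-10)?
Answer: -13234/5 ≈ -2646.8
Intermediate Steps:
R(r, Z) = -Z/10 (R(r, Z) = Z*(-⅒) = -Z/10)
(-2660 + R(-48, 18)) + 15 = (-2660 - ⅒*18) + 15 = (-2660 - 9/5) + 15 = -13309/5 + 15 = -13234/5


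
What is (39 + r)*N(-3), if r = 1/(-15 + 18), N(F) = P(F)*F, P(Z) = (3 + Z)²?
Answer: 0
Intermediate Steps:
N(F) = F*(3 + F)² (N(F) = (3 + F)²*F = F*(3 + F)²)
r = ⅓ (r = 1/3 = ⅓ ≈ 0.33333)
(39 + r)*N(-3) = (39 + ⅓)*(-3*(3 - 3)²) = 118*(-3*0²)/3 = 118*(-3*0)/3 = (118/3)*0 = 0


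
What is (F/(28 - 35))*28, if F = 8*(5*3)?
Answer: -480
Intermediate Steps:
F = 120 (F = 8*15 = 120)
(F/(28 - 35))*28 = (120/(28 - 35))*28 = (120/(-7))*28 = -⅐*120*28 = -120/7*28 = -480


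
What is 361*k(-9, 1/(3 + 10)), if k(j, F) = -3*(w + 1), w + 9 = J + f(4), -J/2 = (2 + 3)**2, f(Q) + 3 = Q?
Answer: 61731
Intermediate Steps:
f(Q) = -3 + Q
J = -50 (J = -2*(2 + 3)**2 = -2*5**2 = -2*25 = -50)
w = -58 (w = -9 + (-50 + (-3 + 4)) = -9 + (-50 + 1) = -9 - 49 = -58)
k(j, F) = 171 (k(j, F) = -3*(-58 + 1) = -3*(-57) = 171)
361*k(-9, 1/(3 + 10)) = 361*171 = 61731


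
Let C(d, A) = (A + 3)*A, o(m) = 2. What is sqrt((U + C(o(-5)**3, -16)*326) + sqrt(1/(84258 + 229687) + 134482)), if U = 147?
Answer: sqrt(6697744219863875 + 313945*sqrt(13254742670841995))/313945 ≈ 261.38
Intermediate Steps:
C(d, A) = A*(3 + A) (C(d, A) = (3 + A)*A = A*(3 + A))
sqrt((U + C(o(-5)**3, -16)*326) + sqrt(1/(84258 + 229687) + 134482)) = sqrt((147 - 16*(3 - 16)*326) + sqrt(1/(84258 + 229687) + 134482)) = sqrt((147 - 16*(-13)*326) + sqrt(1/313945 + 134482)) = sqrt((147 + 208*326) + sqrt(1/313945 + 134482)) = sqrt((147 + 67808) + sqrt(42219951491/313945)) = sqrt(67955 + sqrt(13254742670841995)/313945)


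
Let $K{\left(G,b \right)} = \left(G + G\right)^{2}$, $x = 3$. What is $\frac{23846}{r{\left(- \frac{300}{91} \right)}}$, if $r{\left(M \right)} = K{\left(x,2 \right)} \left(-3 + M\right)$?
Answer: $- \frac{1084993}{10314} \approx -105.2$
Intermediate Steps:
$K{\left(G,b \right)} = 4 G^{2}$ ($K{\left(G,b \right)} = \left(2 G\right)^{2} = 4 G^{2}$)
$r{\left(M \right)} = -108 + 36 M$ ($r{\left(M \right)} = 4 \cdot 3^{2} \left(-3 + M\right) = 4 \cdot 9 \left(-3 + M\right) = 36 \left(-3 + M\right) = -108 + 36 M$)
$\frac{23846}{r{\left(- \frac{300}{91} \right)}} = \frac{23846}{-108 + 36 \left(- \frac{300}{91}\right)} = \frac{23846}{-108 - \frac{10800}{91}} = \frac{23846}{- \frac{20628}{91}} = 23846 \left(- \frac{91}{20628}\right) = - \frac{1084993}{10314}$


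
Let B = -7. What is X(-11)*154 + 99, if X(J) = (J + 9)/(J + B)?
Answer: 1045/9 ≈ 116.11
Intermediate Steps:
X(J) = (9 + J)/(-7 + J) (X(J) = (J + 9)/(J - 7) = (9 + J)/(-7 + J))
X(-11)*154 + 99 = ((9 - 11)/(-7 - 11))*154 + 99 = (-2/(-18))*154 + 99 = -1/18*(-2)*154 + 99 = (⅑)*154 + 99 = 154/9 + 99 = 1045/9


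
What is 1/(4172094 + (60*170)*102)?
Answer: 1/5212494 ≈ 1.9185e-7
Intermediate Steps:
1/(4172094 + (60*170)*102) = 1/(4172094 + 10200*102) = 1/(4172094 + 1040400) = 1/5212494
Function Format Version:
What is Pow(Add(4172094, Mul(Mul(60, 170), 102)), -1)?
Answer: Rational(1, 5212494) ≈ 1.9185e-7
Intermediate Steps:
Pow(Add(4172094, Mul(Mul(60, 170), 102)), -1) = Pow(Add(4172094, Mul(10200, 102)), -1) = Pow(Add(4172094, 1040400), -1) = Pow(5212494, -1) = Rational(1, 5212494)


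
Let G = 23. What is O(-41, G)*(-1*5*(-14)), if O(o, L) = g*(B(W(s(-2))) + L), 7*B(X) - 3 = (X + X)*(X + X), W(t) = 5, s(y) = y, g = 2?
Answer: 5280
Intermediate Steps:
B(X) = 3/7 + 4*X**2/7 (B(X) = 3/7 + ((X + X)*(X + X))/7 = 3/7 + ((2*X)*(2*X))/7 = 3/7 + (4*X**2)/7 = 3/7 + 4*X**2/7)
O(o, L) = 206/7 + 2*L (O(o, L) = 2*((3/7 + (4/7)*5**2) + L) = 2*((3/7 + (4/7)*25) + L) = 2*((3/7 + 100/7) + L) = 2*(103/7 + L) = 206/7 + 2*L)
O(-41, G)*(-1*5*(-14)) = (206/7 + 2*23)*(-1*5*(-14)) = (206/7 + 46)*(-5*(-14)) = (528/7)*70 = 5280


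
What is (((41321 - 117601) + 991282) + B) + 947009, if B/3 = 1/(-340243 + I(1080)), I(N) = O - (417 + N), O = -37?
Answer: 636392533544/341777 ≈ 1.8620e+6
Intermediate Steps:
I(N) = -454 - N (I(N) = -37 - (417 + N) = -37 + (-417 - N) = -454 - N)
B = -3/341777 (B = 3/(-340243 + (-454 - 1*1080)) = 3/(-340243 + (-454 - 1080)) = 3/(-340243 - 1534) = 3/(-341777) = 3*(-1/341777) = -3/341777 ≈ -8.7777e-6)
(((41321 - 117601) + 991282) + B) + 947009 = (((41321 - 117601) + 991282) - 3/341777) + 947009 = ((-76280 + 991282) - 3/341777) + 947009 = (915002 - 3/341777) + 947009 = 312726638551/341777 + 947009 = 636392533544/341777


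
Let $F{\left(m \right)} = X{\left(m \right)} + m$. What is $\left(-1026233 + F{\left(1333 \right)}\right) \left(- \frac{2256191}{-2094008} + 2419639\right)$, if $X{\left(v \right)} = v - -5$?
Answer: $- \frac{370437738642766949}{149572} \approx -2.4767 \cdot 10^{12}$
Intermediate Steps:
$X{\left(v \right)} = 5 + v$ ($X{\left(v \right)} = v + 5 = 5 + v$)
$F{\left(m \right)} = 5 + 2 m$ ($F{\left(m \right)} = \left(5 + m\right) + m = 5 + 2 m$)
$\left(-1026233 + F{\left(1333 \right)}\right) \left(- \frac{2256191}{-2094008} + 2419639\right) = \left(-1026233 + \left(5 + 2 \cdot 1333\right)\right) \left(- \frac{2256191}{-2094008} + 2419639\right) = \left(-1026233 + \left(5 + 2666\right)\right) \left(\left(-2256191\right) \left(- \frac{1}{2094008}\right) + 2419639\right) = \left(-1026233 + 2671\right) \left(\frac{322313}{299144} + 2419639\right) = \left(-1023562\right) \frac{723820811329}{299144} = - \frac{370437738642766949}{149572}$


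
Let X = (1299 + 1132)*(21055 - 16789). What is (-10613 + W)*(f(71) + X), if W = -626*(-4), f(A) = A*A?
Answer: -84136445883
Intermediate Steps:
f(A) = A²
W = 2504
X = 10370646 (X = 2431*4266 = 10370646)
(-10613 + W)*(f(71) + X) = (-10613 + 2504)*(71² + 10370646) = -8109*(5041 + 10370646) = -8109*10375687 = -84136445883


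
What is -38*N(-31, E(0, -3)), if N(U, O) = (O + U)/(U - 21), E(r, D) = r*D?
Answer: -589/26 ≈ -22.654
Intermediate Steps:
E(r, D) = D*r
N(U, O) = (O + U)/(-21 + U)
-38*N(-31, E(0, -3)) = -38*(-3*0 - 31)/(-21 - 31) = -38*(0 - 31)/(-52) = -(-19)*(-31)/26 = -38*31/52 = -589/26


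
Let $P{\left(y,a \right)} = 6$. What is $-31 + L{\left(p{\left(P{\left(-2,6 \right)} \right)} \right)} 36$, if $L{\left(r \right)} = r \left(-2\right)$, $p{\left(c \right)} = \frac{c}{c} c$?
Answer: $-463$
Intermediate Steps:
$p{\left(c \right)} = c$ ($p{\left(c \right)} = 1 c = c$)
$L{\left(r \right)} = - 2 r$
$-31 + L{\left(p{\left(P{\left(-2,6 \right)} \right)} \right)} 36 = -31 + \left(-2\right) 6 \cdot 36 = -31 - 432 = -463$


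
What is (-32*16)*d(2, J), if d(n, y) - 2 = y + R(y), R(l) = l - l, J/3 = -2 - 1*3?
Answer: 6656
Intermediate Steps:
J = -15 (J = 3*(-2 - 1*3) = 3*(-2 - 3) = 3*(-5) = -15)
R(l) = 0
d(n, y) = 2 + y (d(n, y) = 2 + (y + 0) = 2 + y)
(-32*16)*d(2, J) = (-32*16)*(2 - 15) = -512*(-13) = 6656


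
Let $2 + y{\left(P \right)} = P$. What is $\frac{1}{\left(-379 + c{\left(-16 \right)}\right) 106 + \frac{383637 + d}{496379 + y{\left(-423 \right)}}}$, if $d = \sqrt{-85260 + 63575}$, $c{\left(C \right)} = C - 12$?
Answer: $- \frac{5305731720619887}{228895773730113209123} - \frac{247977 i \sqrt{21685}}{228895773730113209123} \approx -2.318 \cdot 10^{-5} - 1.5953 \cdot 10^{-13} i$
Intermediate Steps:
$y{\left(P \right)} = -2 + P$
$c{\left(C \right)} = -12 + C$
$d = i \sqrt{21685}$ ($d = \sqrt{-21685} = i \sqrt{21685} \approx 147.26 i$)
$\frac{1}{\left(-379 + c{\left(-16 \right)}\right) 106 + \frac{383637 + d}{496379 + y{\left(-423 \right)}}} = \frac{1}{\left(-379 - 28\right) 106 + \frac{383637 + i \sqrt{21685}}{496379 - 425}} = \frac{1}{\left(-407\right) 106 + \frac{383637 + i \sqrt{21685}}{495954}} = \frac{1}{-43142 + \left(383637 + i \sqrt{21685}\right) \frac{1}{495954}} = \frac{1}{-43142 + \left(\frac{127879}{165318} + \frac{i \sqrt{21685}}{495954}\right)} = \frac{1}{- \frac{7132021277}{165318} + \frac{i \sqrt{21685}}{495954}}$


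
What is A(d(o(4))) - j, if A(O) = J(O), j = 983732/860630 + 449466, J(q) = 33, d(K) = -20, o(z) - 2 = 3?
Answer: -193398253261/430315 ≈ -4.4943e+5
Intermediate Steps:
o(z) = 5 (o(z) = 2 + 3 = 5)
j = 193412453656/430315 (j = 983732*(1/860630) + 449466 = 491866/430315 + 449466 = 193412453656/430315 ≈ 4.4947e+5)
A(O) = 33
A(d(o(4))) - j = 33 - 1*193412453656/430315 = 33 - 193412453656/430315 = -193398253261/430315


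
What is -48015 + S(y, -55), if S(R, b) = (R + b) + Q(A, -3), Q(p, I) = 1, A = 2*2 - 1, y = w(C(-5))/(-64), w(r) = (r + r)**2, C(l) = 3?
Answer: -769113/16 ≈ -48070.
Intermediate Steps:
w(r) = 4*r**2 (w(r) = (2*r)**2 = 4*r**2)
y = -9/16 (y = (4*3**2)/(-64) = (4*9)*(-1/64) = 36*(-1/64) = -9/16 ≈ -0.56250)
A = 3 (A = 4 - 1 = 3)
S(R, b) = 1 + R + b (S(R, b) = (R + b) + 1 = 1 + R + b)
-48015 + S(y, -55) = -48015 + (1 - 9/16 - 55) = -48015 - 873/16 = -769113/16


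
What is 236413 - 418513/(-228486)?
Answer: 54017479231/228486 ≈ 2.3641e+5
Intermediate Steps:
236413 - 418513/(-228486) = 236413 - 418513*(-1)/228486 = 236413 - 1*(-418513/228486) = 236413 + 418513/228486 = 54017479231/228486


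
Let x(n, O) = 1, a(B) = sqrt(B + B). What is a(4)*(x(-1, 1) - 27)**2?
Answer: 1352*sqrt(2) ≈ 1912.0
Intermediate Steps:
a(B) = sqrt(2)*sqrt(B) (a(B) = sqrt(2*B) = sqrt(2)*sqrt(B))
a(4)*(x(-1, 1) - 27)**2 = (sqrt(2)*sqrt(4))*(1 - 27)**2 = (sqrt(2)*2)*(-26)**2 = (2*sqrt(2))*676 = 1352*sqrt(2)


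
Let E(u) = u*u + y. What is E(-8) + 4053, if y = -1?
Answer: 4116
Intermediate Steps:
E(u) = -1 + u**2 (E(u) = u*u - 1 = u**2 - 1 = -1 + u**2)
E(-8) + 4053 = (-1 + (-8)**2) + 4053 = (-1 + 64) + 4053 = 63 + 4053 = 4116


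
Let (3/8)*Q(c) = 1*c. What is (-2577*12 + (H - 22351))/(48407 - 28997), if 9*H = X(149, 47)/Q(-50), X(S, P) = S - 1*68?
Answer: -21310027/7764000 ≈ -2.7447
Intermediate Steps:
Q(c) = 8*c/3 (Q(c) = 8*(1*c)/3 = 8*c/3)
X(S, P) = -68 + S (X(S, P) = S - 68 = -68 + S)
H = -27/400 (H = ((-68 + 149)/(((8/3)*(-50))))/9 = (81/(-400/3))/9 = (81*(-3/400))/9 = (⅑)*(-243/400) = -27/400 ≈ -0.067500)
(-2577*12 + (H - 22351))/(48407 - 28997) = (-2577*12 + (-27/400 - 22351))/(48407 - 28997) = (-30924 - 8940427/400)/19410 = -21310027/400*1/19410 = -21310027/7764000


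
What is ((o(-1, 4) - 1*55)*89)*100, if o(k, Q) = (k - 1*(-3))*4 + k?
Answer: -427200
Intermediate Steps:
o(k, Q) = 12 + 5*k (o(k, Q) = (k + 3)*4 + k = (3 + k)*4 + k = (12 + 4*k) + k = 12 + 5*k)
((o(-1, 4) - 1*55)*89)*100 = (((12 + 5*(-1)) - 1*55)*89)*100 = (((12 - 5) - 55)*89)*100 = ((7 - 55)*89)*100 = -48*89*100 = -4272*100 = -427200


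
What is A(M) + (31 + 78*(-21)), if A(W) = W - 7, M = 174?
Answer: -1440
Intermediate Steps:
A(W) = -7 + W
A(M) + (31 + 78*(-21)) = (-7 + 174) + (31 + 78*(-21)) = 167 + (31 - 1638) = 167 - 1607 = -1440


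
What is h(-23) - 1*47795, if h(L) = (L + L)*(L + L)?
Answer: -45679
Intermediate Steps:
h(L) = 4*L² (h(L) = (2*L)*(2*L) = 4*L²)
h(-23) - 1*47795 = 4*(-23)² - 1*47795 = 4*529 - 47795 = 2116 - 47795 = -45679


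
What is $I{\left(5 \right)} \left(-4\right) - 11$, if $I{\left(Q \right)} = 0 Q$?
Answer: $-11$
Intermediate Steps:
$I{\left(Q \right)} = 0$
$I{\left(5 \right)} \left(-4\right) - 11 = 0 \left(-4\right) - 11 = 0 - 11 = -11$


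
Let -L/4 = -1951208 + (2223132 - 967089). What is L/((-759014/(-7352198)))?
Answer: 10221981445340/379507 ≈ 2.6935e+7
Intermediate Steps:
L = 2780660 (L = -4*(-1951208 + (2223132 - 967089)) = -4*(-1951208 + 1256043) = -4*(-695165) = 2780660)
L/((-759014/(-7352198))) = 2780660/((-759014/(-7352198))) = 2780660/((-759014*(-1/7352198))) = 2780660/(379507/3676099) = 2780660*(3676099/379507) = 10221981445340/379507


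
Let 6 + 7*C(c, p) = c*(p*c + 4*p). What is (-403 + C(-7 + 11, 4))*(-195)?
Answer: 526305/7 ≈ 75186.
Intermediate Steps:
C(c, p) = -6/7 + c*(4*p + c*p)/7 (C(c, p) = -6/7 + (c*(p*c + 4*p))/7 = -6/7 + (c*(c*p + 4*p))/7 = -6/7 + (c*(4*p + c*p))/7 = -6/7 + c*(4*p + c*p)/7)
(-403 + C(-7 + 11, 4))*(-195) = (-403 + (-6/7 + (1/7)*4*(-7 + 11)**2 + (4/7)*(-7 + 11)*4))*(-195) = (-403 + (-6/7 + (1/7)*4*4**2 + (4/7)*4*4))*(-195) = (-403 + (-6/7 + (1/7)*4*16 + 64/7))*(-195) = (-403 + (-6/7 + 64/7 + 64/7))*(-195) = (-403 + 122/7)*(-195) = -2699/7*(-195) = 526305/7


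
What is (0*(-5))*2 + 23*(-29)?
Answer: -667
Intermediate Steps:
(0*(-5))*2 + 23*(-29) = 0*2 - 667 = 0 - 667 = -667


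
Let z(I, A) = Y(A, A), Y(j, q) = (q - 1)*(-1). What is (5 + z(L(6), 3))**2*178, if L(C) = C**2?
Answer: 1602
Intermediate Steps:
Y(j, q) = 1 - q (Y(j, q) = (-1 + q)*(-1) = 1 - q)
z(I, A) = 1 - A
(5 + z(L(6), 3))**2*178 = (5 + (1 - 1*3))**2*178 = (5 + (1 - 3))**2*178 = (5 - 2)**2*178 = 3**2*178 = 9*178 = 1602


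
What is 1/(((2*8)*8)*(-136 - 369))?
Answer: -1/64640 ≈ -1.5470e-5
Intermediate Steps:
1/(((2*8)*8)*(-136 - 369)) = 1/((16*8)*(-505)) = 1/(128*(-505)) = 1/(-64640) = -1/64640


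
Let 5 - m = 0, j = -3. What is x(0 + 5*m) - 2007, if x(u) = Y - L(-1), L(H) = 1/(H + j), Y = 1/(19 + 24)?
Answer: -345157/172 ≈ -2006.7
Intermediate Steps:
Y = 1/43 ≈ 0.023256
m = 5 (m = 5 - 1*0 = 5 + 0 = 5)
L(H) = 1/(-3 + H) (L(H) = 1/(H - 3) = 1/(-3 + H))
x(u) = 47/172 (x(u) = 1/43 - 1/(-3 - 1) = 1/43 - 1/(-4) = 1/43 - 1*(-1/4) = 1/43 + 1/4 = 47/172)
x(0 + 5*m) - 2007 = 47/172 - 2007 = -345157/172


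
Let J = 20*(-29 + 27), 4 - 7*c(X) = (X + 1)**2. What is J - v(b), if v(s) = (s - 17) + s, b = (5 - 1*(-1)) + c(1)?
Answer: -35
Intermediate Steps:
c(X) = 4/7 - (1 + X)**2/7 (c(X) = 4/7 - (X + 1)**2/7 = 4/7 - (1 + X)**2/7)
J = -40 (J = 20*(-2) = -40)
b = 6 (b = (5 - 1*(-1)) + (4/7 - (1 + 1)**2/7) = (5 + 1) + (4/7 - 1/7*2**2) = 6 + (4/7 - 1/7*4) = 6 + (4/7 - 4/7) = 6 + 0 = 6)
v(s) = -17 + 2*s (v(s) = (-17 + s) + s = -17 + 2*s)
J - v(b) = -40 - (-17 + 2*6) = -40 - (-17 + 12) = -40 - 1*(-5) = -40 + 5 = -35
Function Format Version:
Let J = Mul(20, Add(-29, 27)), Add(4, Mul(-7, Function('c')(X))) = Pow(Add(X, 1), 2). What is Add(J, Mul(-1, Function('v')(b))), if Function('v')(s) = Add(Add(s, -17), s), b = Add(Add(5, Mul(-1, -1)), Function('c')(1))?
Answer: -35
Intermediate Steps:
Function('c')(X) = Add(Rational(4, 7), Mul(Rational(-1, 7), Pow(Add(1, X), 2))) (Function('c')(X) = Add(Rational(4, 7), Mul(Rational(-1, 7), Pow(Add(X, 1), 2))) = Add(Rational(4, 7), Mul(Rational(-1, 7), Pow(Add(1, X), 2))))
J = -40 (J = Mul(20, -2) = -40)
b = 6 (b = Add(Add(5, Mul(-1, -1)), Add(Rational(4, 7), Mul(Rational(-1, 7), Pow(Add(1, 1), 2)))) = Add(Add(5, 1), Add(Rational(4, 7), Mul(Rational(-1, 7), Pow(2, 2)))) = Add(6, Add(Rational(4, 7), Mul(Rational(-1, 7), 4))) = Add(6, Add(Rational(4, 7), Rational(-4, 7))) = Add(6, 0) = 6)
Function('v')(s) = Add(-17, Mul(2, s)) (Function('v')(s) = Add(Add(-17, s), s) = Add(-17, Mul(2, s)))
Add(J, Mul(-1, Function('v')(b))) = Add(-40, Mul(-1, Add(-17, Mul(2, 6)))) = Add(-40, Mul(-1, Add(-17, 12))) = Add(-40, Mul(-1, -5)) = Add(-40, 5) = -35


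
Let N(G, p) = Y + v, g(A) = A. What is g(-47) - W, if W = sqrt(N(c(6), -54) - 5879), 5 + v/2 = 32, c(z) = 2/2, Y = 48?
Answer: -47 - I*sqrt(5777) ≈ -47.0 - 76.007*I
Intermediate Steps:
c(z) = 1 (c(z) = 2*(1/2) = 1)
v = 54 (v = -10 + 2*32 = -10 + 64 = 54)
N(G, p) = 102 (N(G, p) = 48 + 54 = 102)
W = I*sqrt(5777) (W = sqrt(102 - 5879) = sqrt(-5777) = I*sqrt(5777) ≈ 76.007*I)
g(-47) - W = -47 - I*sqrt(5777)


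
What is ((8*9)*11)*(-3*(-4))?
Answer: 9504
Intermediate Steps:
((8*9)*11)*(-3*(-4)) = (72*11)*12 = 792*12 = 9504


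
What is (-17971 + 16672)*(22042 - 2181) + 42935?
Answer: -25756504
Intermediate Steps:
(-17971 + 16672)*(22042 - 2181) + 42935 = -1299*19861 + 42935 = -25799439 + 42935 = -25756504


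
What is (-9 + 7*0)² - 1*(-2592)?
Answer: 2673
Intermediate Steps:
(-9 + 7*0)² - 1*(-2592) = (-9 + 0)² + 2592 = (-9)² + 2592 = 81 + 2592 = 2673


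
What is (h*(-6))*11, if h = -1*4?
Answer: 264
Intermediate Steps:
h = -4
(h*(-6))*11 = -4*(-6)*11 = 24*11 = 264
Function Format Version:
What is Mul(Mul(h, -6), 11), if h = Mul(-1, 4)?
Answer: 264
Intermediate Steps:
h = -4
Mul(Mul(h, -6), 11) = Mul(Mul(-4, -6), 11) = Mul(24, 11) = 264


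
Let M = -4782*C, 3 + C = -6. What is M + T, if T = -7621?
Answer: 35417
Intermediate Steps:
C = -9 (C = -3 - 6 = -9)
M = 43038 (M = -4782*(-9) = 43038)
M + T = 43038 - 7621 = 35417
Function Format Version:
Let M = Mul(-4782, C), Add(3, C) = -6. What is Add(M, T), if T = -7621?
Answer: 35417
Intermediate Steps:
C = -9 (C = Add(-3, -6) = -9)
M = 43038 (M = Mul(-4782, -9) = 43038)
Add(M, T) = Add(43038, -7621) = 35417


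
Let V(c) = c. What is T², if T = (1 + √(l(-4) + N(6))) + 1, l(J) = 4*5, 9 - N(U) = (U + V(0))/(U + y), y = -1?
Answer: (10 + √695)²/25 ≈ 52.890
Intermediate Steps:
N(U) = 9 - U/(-1 + U) (N(U) = 9 - (U + 0)/(U - 1) = 9 - U/(-1 + U))
l(J) = 20
T = 2 + √695/5 (T = (1 + √(20 + (-9 + 8*6)/(-1 + 6))) + 1 = (1 + √(20 + (-9 + 48)/5)) + 1 = (1 + √(20 + (⅕)*39)) + 1 = (1 + √(20 + 39/5)) + 1 = (1 + √(139/5)) + 1 = (1 + √695/5) + 1 = 2 + √695/5 ≈ 7.2726)
T² = (2 + √695/5)²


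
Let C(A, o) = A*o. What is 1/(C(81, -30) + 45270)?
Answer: 1/42840 ≈ 2.3343e-5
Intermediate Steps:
1/(C(81, -30) + 45270) = 1/(81*(-30) + 45270) = 1/(-2430 + 45270) = 1/42840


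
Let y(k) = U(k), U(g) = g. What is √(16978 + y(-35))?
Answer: √16943 ≈ 130.17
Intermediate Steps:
y(k) = k
√(16978 + y(-35)) = √(16978 - 35) = √16943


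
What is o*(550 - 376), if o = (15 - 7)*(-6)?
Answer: -8352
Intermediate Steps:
o = -48 (o = 8*(-6) = -48)
o*(550 - 376) = -48*(550 - 376) = -48*174 = -8352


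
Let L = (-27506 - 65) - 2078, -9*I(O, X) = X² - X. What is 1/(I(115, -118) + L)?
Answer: -9/280883 ≈ -3.2042e-5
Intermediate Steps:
I(O, X) = -X²/9 + X/9 (I(O, X) = -(X² - X)/9 = -X²/9 + X/9)
L = -29649 (L = -27571 - 2078 = -29649)
1/(I(115, -118) + L) = 1/((⅑)*(-118)*(1 - 1*(-118)) - 29649) = 1/((⅑)*(-118)*(1 + 118) - 29649) = 1/((⅑)*(-118)*119 - 29649) = 1/(-14042/9 - 29649) = 1/(-280883/9) = -9/280883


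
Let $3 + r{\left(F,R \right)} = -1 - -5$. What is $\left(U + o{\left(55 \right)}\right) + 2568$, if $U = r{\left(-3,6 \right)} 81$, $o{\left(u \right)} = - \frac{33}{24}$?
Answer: $\frac{21181}{8} \approx 2647.6$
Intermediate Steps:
$r{\left(F,R \right)} = 1$ ($r{\left(F,R \right)} = -3 - -4 = -3 + \left(-1 + 5\right) = -3 + 4 = 1$)
$o{\left(u \right)} = - \frac{11}{8}$ ($o{\left(u \right)} = \left(-33\right) \frac{1}{24} = - \frac{11}{8}$)
$U = 81$ ($U = 1 \cdot 81 = 81$)
$\left(U + o{\left(55 \right)}\right) + 2568 = \left(81 - \frac{11}{8}\right) + 2568 = \frac{637}{8} + 2568 = \frac{21181}{8}$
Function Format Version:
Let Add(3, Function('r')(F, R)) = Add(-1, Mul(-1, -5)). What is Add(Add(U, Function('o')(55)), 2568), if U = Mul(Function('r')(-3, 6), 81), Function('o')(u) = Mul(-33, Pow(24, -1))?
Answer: Rational(21181, 8) ≈ 2647.6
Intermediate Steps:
Function('r')(F, R) = 1 (Function('r')(F, R) = Add(-3, Add(-1, Mul(-1, -5))) = Add(-3, Add(-1, 5)) = Add(-3, 4) = 1)
Function('o')(u) = Rational(-11, 8) (Function('o')(u) = Mul(-33, Rational(1, 24)) = Rational(-11, 8))
U = 81 (U = Mul(1, 81) = 81)
Add(Add(U, Function('o')(55)), 2568) = Add(Add(81, Rational(-11, 8)), 2568) = Add(Rational(637, 8), 2568) = Rational(21181, 8)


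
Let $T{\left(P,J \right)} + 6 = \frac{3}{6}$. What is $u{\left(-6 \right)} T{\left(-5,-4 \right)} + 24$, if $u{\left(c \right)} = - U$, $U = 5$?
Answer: $\frac{103}{2} \approx 51.5$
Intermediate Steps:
$T{\left(P,J \right)} = - \frac{11}{2}$ ($T{\left(P,J \right)} = -6 + \frac{3}{6} = -6 + 3 \cdot \frac{1}{6} = -6 + \frac{1}{2} = - \frac{11}{2}$)
$u{\left(c \right)} = -5$ ($u{\left(c \right)} = \left(-1\right) 5 = -5$)
$u{\left(-6 \right)} T{\left(-5,-4 \right)} + 24 = \left(-5\right) \left(- \frac{11}{2}\right) + 24 = \frac{55}{2} + 24 = \frac{103}{2}$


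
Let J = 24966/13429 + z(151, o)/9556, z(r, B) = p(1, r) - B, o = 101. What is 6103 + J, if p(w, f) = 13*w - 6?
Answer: 391710095871/64163762 ≈ 6104.9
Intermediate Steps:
p(w, f) = -6 + 13*w
z(r, B) = 7 - B (z(r, B) = (-6 + 13*1) - B = (-6 + 13) - B = 7 - B)
J = 118656385/64163762 (J = 24966/13429 + (7 - 1*101)/9556 = 24966*(1/13429) + (7 - 101)*(1/9556) = 24966/13429 - 94*1/9556 = 24966/13429 - 47/4778 = 118656385/64163762 ≈ 1.8493)
6103 + J = 6103 + 118656385/64163762 = 391710095871/64163762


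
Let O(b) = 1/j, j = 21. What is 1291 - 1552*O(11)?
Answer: 25559/21 ≈ 1217.1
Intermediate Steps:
O(b) = 1/21
1291 - 1552*O(11) = 1291 - 1552*1/21 = 1291 - 1552/21 = 25559/21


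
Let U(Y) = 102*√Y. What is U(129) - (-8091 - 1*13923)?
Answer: 22014 + 102*√129 ≈ 23173.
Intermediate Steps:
U(129) - (-8091 - 1*13923) = 102*√129 - (-8091 - 1*13923) = 102*√129 - (-8091 - 13923) = 102*√129 - 1*(-22014) = 102*√129 + 22014 = 22014 + 102*√129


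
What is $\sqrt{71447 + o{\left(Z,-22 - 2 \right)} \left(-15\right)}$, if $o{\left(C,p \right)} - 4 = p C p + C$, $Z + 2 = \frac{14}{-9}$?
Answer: $\frac{\sqrt{919443}}{3} \approx 319.63$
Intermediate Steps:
$Z = - \frac{32}{9}$ ($Z = -2 + \frac{14}{-9} = -2 + 14 \left(- \frac{1}{9}\right) = -2 - \frac{14}{9} = - \frac{32}{9} \approx -3.5556$)
$o{\left(C,p \right)} = 4 + C + C p^{2}$ ($o{\left(C,p \right)} = 4 + \left(p C p + C\right) = 4 + \left(C p p + C\right) = 4 + \left(C p^{2} + C\right) = 4 + \left(C + C p^{2}\right) = 4 + C + C p^{2}$)
$\sqrt{71447 + o{\left(Z,-22 - 2 \right)} \left(-15\right)} = \sqrt{71447 + \left(4 - \frac{32}{9} - \frac{32 \left(-22 - 2\right)^{2}}{9}\right) \left(-15\right)} = \sqrt{71447 + \left(4 - \frac{32}{9} - \frac{32 \left(-24\right)^{2}}{9}\right) \left(-15\right)} = \sqrt{71447 + \left(4 - \frac{32}{9} - 2048\right) \left(-15\right)} = \sqrt{71447 - - \frac{92140}{3}} = \sqrt{71447 + \frac{92140}{3}} = \sqrt{\frac{306481}{3}} = \frac{\sqrt{919443}}{3}$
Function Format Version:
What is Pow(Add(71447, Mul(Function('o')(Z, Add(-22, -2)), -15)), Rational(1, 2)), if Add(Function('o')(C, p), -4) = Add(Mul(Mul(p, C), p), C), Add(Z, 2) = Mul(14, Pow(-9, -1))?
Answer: Mul(Rational(1, 3), Pow(919443, Rational(1, 2))) ≈ 319.63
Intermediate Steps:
Z = Rational(-32, 9) (Z = Add(-2, Mul(14, Pow(-9, -1))) = Add(-2, Mul(14, Rational(-1, 9))) = Add(-2, Rational(-14, 9)) = Rational(-32, 9) ≈ -3.5556)
Function('o')(C, p) = Add(4, C, Mul(C, Pow(p, 2))) (Function('o')(C, p) = Add(4, Add(Mul(Mul(p, C), p), C)) = Add(4, Add(Mul(Mul(C, p), p), C)) = Add(4, Add(Mul(C, Pow(p, 2)), C)) = Add(4, Add(C, Mul(C, Pow(p, 2)))) = Add(4, C, Mul(C, Pow(p, 2))))
Pow(Add(71447, Mul(Function('o')(Z, Add(-22, -2)), -15)), Rational(1, 2)) = Pow(Add(71447, Mul(Add(4, Rational(-32, 9), Mul(Rational(-32, 9), Pow(Add(-22, -2), 2))), -15)), Rational(1, 2)) = Pow(Add(71447, Mul(Add(4, Rational(-32, 9), Mul(Rational(-32, 9), Pow(-24, 2))), -15)), Rational(1, 2)) = Pow(Add(71447, Mul(Add(4, Rational(-32, 9), Mul(Rational(-32, 9), 576)), -15)), Rational(1, 2)) = Pow(Add(71447, Mul(Add(4, Rational(-32, 9), -2048), -15)), Rational(1, 2)) = Pow(Add(71447, Mul(Rational(-18428, 9), -15)), Rational(1, 2)) = Pow(Add(71447, Rational(92140, 3)), Rational(1, 2)) = Pow(Rational(306481, 3), Rational(1, 2)) = Mul(Rational(1, 3), Pow(919443, Rational(1, 2)))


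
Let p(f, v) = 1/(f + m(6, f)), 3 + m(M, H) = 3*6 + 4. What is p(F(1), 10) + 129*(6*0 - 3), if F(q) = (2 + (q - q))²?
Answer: -8900/23 ≈ -386.96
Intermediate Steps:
F(q) = 4 (F(q) = (2 + 0)² = 2² = 4)
m(M, H) = 19 (m(M, H) = -3 + (3*6 + 4) = -3 + (18 + 4) = -3 + 22 = 19)
p(f, v) = 1/(19 + f) (p(f, v) = 1/(f + 19) = 1/(19 + f))
p(F(1), 10) + 129*(6*0 - 3) = 1/(19 + 4) + 129*(6*0 - 3) = 1/23 + 129*(0 - 3) = 1/23 + 129*(-3) = 1/23 - 387 = -8900/23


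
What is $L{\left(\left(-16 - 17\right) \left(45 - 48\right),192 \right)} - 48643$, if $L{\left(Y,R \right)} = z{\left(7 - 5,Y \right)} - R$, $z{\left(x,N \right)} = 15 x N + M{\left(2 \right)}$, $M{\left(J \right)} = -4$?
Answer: $-45869$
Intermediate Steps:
$z{\left(x,N \right)} = -4 + 15 N x$ ($z{\left(x,N \right)} = 15 x N - 4 = 15 N x - 4 = -4 + 15 N x$)
$L{\left(Y,R \right)} = -4 - R + 30 Y$ ($L{\left(Y,R \right)} = \left(-4 + 15 Y \left(7 - 5\right)\right) - R = \left(-4 + 15 Y 2\right) - R = \left(-4 + 30 Y\right) - R = -4 - R + 30 Y$)
$L{\left(\left(-16 - 17\right) \left(45 - 48\right),192 \right)} - 48643 = \left(-4 - 192 + 30 \left(-16 - 17\right) \left(45 - 48\right)\right) - 48643 = \left(-4 - 192 + 30 \left(\left(-33\right) \left(-3\right)\right)\right) - 48643 = \left(-4 - 192 + 30 \cdot 99\right) - 48643 = \left(-4 - 192 + 2970\right) - 48643 = 2774 - 48643 = -45869$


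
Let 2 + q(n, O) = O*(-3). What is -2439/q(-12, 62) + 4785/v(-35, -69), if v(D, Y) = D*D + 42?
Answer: 3989793/238196 ≈ 16.750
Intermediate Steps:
v(D, Y) = 42 + D**2 (v(D, Y) = D**2 + 42 = 42 + D**2)
q(n, O) = -2 - 3*O (q(n, O) = -2 + O*(-3) = -2 - 3*O)
-2439/q(-12, 62) + 4785/v(-35, -69) = -2439/(-2 - 3*62) + 4785/(42 + (-35)**2) = -2439/(-2 - 186) + 4785/(42 + 1225) = -2439/(-188) + 4785/1267 = -2439*(-1/188) + 4785*(1/1267) = 2439/188 + 4785/1267 = 3989793/238196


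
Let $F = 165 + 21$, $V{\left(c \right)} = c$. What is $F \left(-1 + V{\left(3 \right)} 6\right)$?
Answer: $3162$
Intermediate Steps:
$F = 186$
$F \left(-1 + V{\left(3 \right)} 6\right) = 186 \left(-1 + 3 \cdot 6\right) = 186 \left(-1 + 18\right) = 186 \cdot 17 = 3162$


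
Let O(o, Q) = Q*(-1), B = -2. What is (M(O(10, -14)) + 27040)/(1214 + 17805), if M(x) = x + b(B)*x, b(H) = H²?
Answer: 27110/19019 ≈ 1.4254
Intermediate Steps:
O(o, Q) = -Q
M(x) = 5*x (M(x) = x + (-2)²*x = x + 4*x = 5*x)
(M(O(10, -14)) + 27040)/(1214 + 17805) = (5*(-1*(-14)) + 27040)/(1214 + 17805) = (5*14 + 27040)/19019 = (70 + 27040)*(1/19019) = 27110*(1/19019) = 27110/19019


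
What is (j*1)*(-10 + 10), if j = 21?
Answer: 0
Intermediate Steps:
(j*1)*(-10 + 10) = (21*1)*(-10 + 10) = 21*0 = 0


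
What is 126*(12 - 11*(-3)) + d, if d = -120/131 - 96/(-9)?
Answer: 2232142/393 ≈ 5679.8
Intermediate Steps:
d = 3832/393 (d = -120*1/131 - 96*(-1/9) = -120/131 + 32/3 = 3832/393 ≈ 9.7506)
126*(12 - 11*(-3)) + d = 126*(12 - 11*(-3)) + 3832/393 = 126*(12 + 33) + 3832/393 = 126*45 + 3832/393 = 5670 + 3832/393 = 2232142/393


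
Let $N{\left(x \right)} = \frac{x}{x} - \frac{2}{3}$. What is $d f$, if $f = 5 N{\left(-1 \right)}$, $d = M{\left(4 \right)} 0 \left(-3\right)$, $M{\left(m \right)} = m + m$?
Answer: $0$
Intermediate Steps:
$N{\left(x \right)} = \frac{1}{3}$ ($N{\left(x \right)} = 1 - \frac{2}{3} = \frac{1}{3}$)
$M{\left(m \right)} = 2 m$
$d = 0$ ($d = 2 \cdot 4 \cdot 0 \left(-3\right) = 8 \cdot 0 \left(-3\right) = 0 \left(-3\right) = 0$)
$f = \frac{5}{3}$ ($f = 5 \cdot \frac{1}{3} = \frac{5}{3} \approx 1.6667$)
$d f = 0 \cdot \frac{5}{3} = 0$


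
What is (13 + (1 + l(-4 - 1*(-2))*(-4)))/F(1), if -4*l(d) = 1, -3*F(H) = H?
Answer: -45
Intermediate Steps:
F(H) = -H/3
l(d) = -1/4 (l(d) = -1/4*1 = -1/4)
(13 + (1 + l(-4 - 1*(-2))*(-4)))/F(1) = (13 + (1 - 1/4*(-4)))/((-1/3*1)) = (13 + (1 + 1))/(-1/3) = (13 + 2)*(-3) = 15*(-3) = -45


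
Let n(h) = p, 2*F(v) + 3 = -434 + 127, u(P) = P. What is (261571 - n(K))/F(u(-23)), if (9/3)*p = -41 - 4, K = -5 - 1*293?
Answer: -261586/155 ≈ -1687.7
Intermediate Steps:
F(v) = -155 (F(v) = -3/2 + (-434 + 127)/2 = -3/2 + (1/2)*(-307) = -3/2 - 307/2 = -155)
K = -298 (K = -5 - 293 = -298)
p = -15 (p = (-41 - 4)/3 = (1/3)*(-45) = -15)
n(h) = -15
(261571 - n(K))/F(u(-23)) = (261571 - 1*(-15))/(-155) = (261571 + 15)*(-1/155) = 261586*(-1/155) = -261586/155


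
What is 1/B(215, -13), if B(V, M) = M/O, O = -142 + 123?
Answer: 19/13 ≈ 1.4615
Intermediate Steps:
O = -19
B(V, M) = -M/19 (B(V, M) = M/(-19) = M*(-1/19) = -M/19)
1/B(215, -13) = 1/(-1/19*(-13)) = 1/(13/19) = 19/13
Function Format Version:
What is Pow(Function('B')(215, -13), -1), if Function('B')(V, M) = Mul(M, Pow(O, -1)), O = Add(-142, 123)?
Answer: Rational(19, 13) ≈ 1.4615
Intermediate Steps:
O = -19
Function('B')(V, M) = Mul(Rational(-1, 19), M) (Function('B')(V, M) = Mul(M, Pow(-19, -1)) = Mul(M, Rational(-1, 19)) = Mul(Rational(-1, 19), M))
Pow(Function('B')(215, -13), -1) = Pow(Mul(Rational(-1, 19), -13), -1) = Pow(Rational(13, 19), -1) = Rational(19, 13)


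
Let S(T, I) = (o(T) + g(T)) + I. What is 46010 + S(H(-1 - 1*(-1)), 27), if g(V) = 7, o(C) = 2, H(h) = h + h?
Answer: 46046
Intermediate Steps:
H(h) = 2*h
S(T, I) = 9 + I (S(T, I) = (2 + 7) + I = 9 + I)
46010 + S(H(-1 - 1*(-1)), 27) = 46010 + (9 + 27) = 46010 + 36 = 46046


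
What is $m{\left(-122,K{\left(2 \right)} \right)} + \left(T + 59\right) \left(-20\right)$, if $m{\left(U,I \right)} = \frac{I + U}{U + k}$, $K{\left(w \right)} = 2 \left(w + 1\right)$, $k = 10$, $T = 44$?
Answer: $- \frac{57651}{28} \approx -2059.0$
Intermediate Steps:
$K{\left(w \right)} = 2 + 2 w$ ($K{\left(w \right)} = 2 \left(1 + w\right) = 2 + 2 w$)
$m{\left(U,I \right)} = \frac{I + U}{10 + U}$ ($m{\left(U,I \right)} = \frac{I + U}{U + 10} = \frac{I + U}{10 + U}$)
$m{\left(-122,K{\left(2 \right)} \right)} + \left(T + 59\right) \left(-20\right) = \frac{\left(2 + 2 \cdot 2\right) - 122}{10 - 122} + \left(44 + 59\right) \left(-20\right) = \frac{\left(2 + 4\right) - 122}{-112} + 103 \left(-20\right) = - \frac{6 - 122}{112} - 2060 = \left(- \frac{1}{112}\right) \left(-116\right) - 2060 = \frac{29}{28} - 2060 = - \frac{57651}{28}$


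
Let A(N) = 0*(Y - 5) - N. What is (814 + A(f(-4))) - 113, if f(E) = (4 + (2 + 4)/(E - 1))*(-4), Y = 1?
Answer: 3561/5 ≈ 712.20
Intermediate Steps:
f(E) = -16 - 24/(-1 + E) (f(E) = (4 + 6/(-1 + E))*(-4) = -16 - 24/(-1 + E))
A(N) = -N (A(N) = 0*(1 - 5) - N = 0*(-4) - N = 0 - N = -N)
(814 + A(f(-4))) - 113 = (814 - 8*(-1 - 2*(-4))/(-1 - 4)) - 113 = (814 - 8*(-1 + 8)/(-5)) - 113 = (814 - 8*(-1)*7/5) - 113 = (814 - 1*(-56/5)) - 113 = (814 + 56/5) - 113 = 4126/5 - 113 = 3561/5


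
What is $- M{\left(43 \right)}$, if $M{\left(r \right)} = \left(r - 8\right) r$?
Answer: $-1505$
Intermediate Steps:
$M{\left(r \right)} = r \left(-8 + r\right)$ ($M{\left(r \right)} = \left(-8 + r\right) r = r \left(-8 + r\right)$)
$- M{\left(43 \right)} = - 43 \left(-8 + 43\right) = - 43 \cdot 35 = \left(-1\right) 1505 = -1505$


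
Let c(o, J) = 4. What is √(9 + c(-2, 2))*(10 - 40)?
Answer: -30*√13 ≈ -108.17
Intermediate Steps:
√(9 + c(-2, 2))*(10 - 40) = √(9 + 4)*(10 - 40) = √13*(-30) = -30*√13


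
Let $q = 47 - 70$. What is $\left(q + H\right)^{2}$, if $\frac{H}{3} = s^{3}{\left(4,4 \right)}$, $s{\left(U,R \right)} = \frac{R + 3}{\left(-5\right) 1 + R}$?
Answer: $1106704$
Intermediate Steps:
$s{\left(U,R \right)} = \frac{3 + R}{-5 + R}$
$H = -1029$ ($H = 3 \left(\frac{3 + 4}{-5 + 4}\right)^{3} = 3 \left(\frac{1}{-1} \cdot 7\right)^{3} = 3 \left(\left(-1\right) 7\right)^{3} = 3 \left(-7\right)^{3} = 3 \left(-343\right) = -1029$)
$q = -23$ ($q = 47 - 70 = -23$)
$\left(q + H\right)^{2} = \left(-23 - 1029\right)^{2} = \left(-1052\right)^{2} = 1106704$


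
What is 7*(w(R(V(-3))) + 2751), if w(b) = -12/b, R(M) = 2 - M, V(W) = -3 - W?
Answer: 19215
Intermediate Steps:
7*(w(R(V(-3))) + 2751) = 7*(-12/(2 - (-3 - 1*(-3))) + 2751) = 7*(-12/(2 - (-3 + 3)) + 2751) = 7*(-12/(2 - 1*0) + 2751) = 7*(-12/(2 + 0) + 2751) = 7*(-12/2 + 2751) = 7*(-12*1/2 + 2751) = 7*(-6 + 2751) = 7*2745 = 19215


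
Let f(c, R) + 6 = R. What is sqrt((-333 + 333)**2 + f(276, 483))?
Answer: 3*sqrt(53) ≈ 21.840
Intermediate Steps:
f(c, R) = -6 + R
sqrt((-333 + 333)**2 + f(276, 483)) = sqrt((-333 + 333)**2 + (-6 + 483)) = sqrt(0**2 + 477) = sqrt(0 + 477) = sqrt(477) = 3*sqrt(53)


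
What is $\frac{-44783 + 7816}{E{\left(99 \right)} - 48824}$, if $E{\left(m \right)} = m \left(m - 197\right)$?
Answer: $\frac{36967}{58526} \approx 0.63163$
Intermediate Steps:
$E{\left(m \right)} = m \left(-197 + m\right)$
$\frac{-44783 + 7816}{E{\left(99 \right)} - 48824} = \frac{-44783 + 7816}{99 \left(-197 + 99\right) - 48824} = - \frac{36967}{99 \left(-98\right) - 48824} = - \frac{36967}{-9702 - 48824} = - \frac{36967}{-58526} = \left(-36967\right) \left(- \frac{1}{58526}\right) = \frac{36967}{58526}$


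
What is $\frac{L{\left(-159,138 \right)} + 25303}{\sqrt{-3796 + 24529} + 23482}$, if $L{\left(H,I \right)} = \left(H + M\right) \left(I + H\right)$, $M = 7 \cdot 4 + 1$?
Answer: $\frac{658270906}{551383591} - \frac{28033 \sqrt{20733}}{551383591} \approx 1.1865$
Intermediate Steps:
$M = 29$ ($M = 28 + 1 = 29$)
$L{\left(H,I \right)} = \left(29 + H\right) \left(H + I\right)$ ($L{\left(H,I \right)} = \left(H + 29\right) \left(I + H\right) = \left(29 + H\right) \left(H + I\right)$)
$\frac{L{\left(-159,138 \right)} + 25303}{\sqrt{-3796 + 24529} + 23482} = \frac{\left(\left(-159\right)^{2} + 29 \left(-159\right) + 29 \cdot 138 - 21942\right) + 25303}{\sqrt{-3796 + 24529} + 23482} = \frac{\left(25281 - 4611 + 4002 - 21942\right) + 25303}{\sqrt{20733} + 23482} = \frac{2730 + 25303}{23482 + \sqrt{20733}} = \frac{28033}{23482 + \sqrt{20733}}$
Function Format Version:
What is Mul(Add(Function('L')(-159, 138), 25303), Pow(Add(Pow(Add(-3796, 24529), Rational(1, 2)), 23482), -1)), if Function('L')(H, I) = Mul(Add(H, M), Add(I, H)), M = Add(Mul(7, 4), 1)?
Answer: Add(Rational(658270906, 551383591), Mul(Rational(-28033, 551383591), Pow(20733, Rational(1, 2)))) ≈ 1.1865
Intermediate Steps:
M = 29 (M = Add(28, 1) = 29)
Function('L')(H, I) = Mul(Add(29, H), Add(H, I)) (Function('L')(H, I) = Mul(Add(H, 29), Add(I, H)) = Mul(Add(29, H), Add(H, I)))
Mul(Add(Function('L')(-159, 138), 25303), Pow(Add(Pow(Add(-3796, 24529), Rational(1, 2)), 23482), -1)) = Mul(Add(Add(Pow(-159, 2), Mul(29, -159), Mul(29, 138), Mul(-159, 138)), 25303), Pow(Add(Pow(Add(-3796, 24529), Rational(1, 2)), 23482), -1)) = Mul(Add(Add(25281, -4611, 4002, -21942), 25303), Pow(Add(Pow(20733, Rational(1, 2)), 23482), -1)) = Mul(Add(2730, 25303), Pow(Add(23482, Pow(20733, Rational(1, 2))), -1)) = Mul(28033, Pow(Add(23482, Pow(20733, Rational(1, 2))), -1))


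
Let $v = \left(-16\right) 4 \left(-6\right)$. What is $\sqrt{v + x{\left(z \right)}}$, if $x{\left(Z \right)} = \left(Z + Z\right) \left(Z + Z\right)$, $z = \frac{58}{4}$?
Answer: $35$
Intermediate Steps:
$z = \frac{29}{2}$ ($z = 58 \cdot \frac{1}{4} = \frac{29}{2} \approx 14.5$)
$x{\left(Z \right)} = 4 Z^{2}$ ($x{\left(Z \right)} = 2 Z 2 Z = 4 Z^{2}$)
$v = 384$ ($v = \left(-64\right) \left(-6\right) = 384$)
$\sqrt{v + x{\left(z \right)}} = \sqrt{384 + 4 \left(\frac{29}{2}\right)^{2}} = \sqrt{384 + 4 \cdot \frac{841}{4}} = \sqrt{384 + 841} = \sqrt{1225} = 35$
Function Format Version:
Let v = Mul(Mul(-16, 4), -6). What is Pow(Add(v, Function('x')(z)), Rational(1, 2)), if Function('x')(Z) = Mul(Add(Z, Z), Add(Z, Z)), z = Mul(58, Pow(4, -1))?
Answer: 35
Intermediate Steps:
z = Rational(29, 2) (z = Mul(58, Rational(1, 4)) = Rational(29, 2) ≈ 14.500)
Function('x')(Z) = Mul(4, Pow(Z, 2)) (Function('x')(Z) = Mul(Mul(2, Z), Mul(2, Z)) = Mul(4, Pow(Z, 2)))
v = 384 (v = Mul(-64, -6) = 384)
Pow(Add(v, Function('x')(z)), Rational(1, 2)) = Pow(Add(384, Mul(4, Pow(Rational(29, 2), 2))), Rational(1, 2)) = Pow(Add(384, Mul(4, Rational(841, 4))), Rational(1, 2)) = Pow(Add(384, 841), Rational(1, 2)) = Pow(1225, Rational(1, 2)) = 35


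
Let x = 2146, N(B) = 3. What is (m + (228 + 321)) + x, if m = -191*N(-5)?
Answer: 2122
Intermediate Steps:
m = -573 (m = -191*3 = -573)
(m + (228 + 321)) + x = (-573 + (228 + 321)) + 2146 = (-573 + 549) + 2146 = -24 + 2146 = 2122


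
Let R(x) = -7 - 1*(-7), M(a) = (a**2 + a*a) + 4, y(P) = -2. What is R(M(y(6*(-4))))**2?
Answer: 0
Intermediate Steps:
M(a) = 4 + 2*a**2 (M(a) = (a**2 + a**2) + 4 = 2*a**2 + 4 = 4 + 2*a**2)
R(x) = 0 (R(x) = -7 + 7 = 0)
R(M(y(6*(-4))))**2 = 0**2 = 0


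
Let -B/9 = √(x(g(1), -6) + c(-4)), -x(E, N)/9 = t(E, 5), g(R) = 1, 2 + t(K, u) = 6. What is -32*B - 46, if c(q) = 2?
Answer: -46 + 288*I*√34 ≈ -46.0 + 1679.3*I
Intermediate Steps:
t(K, u) = 4 (t(K, u) = -2 + 6 = 4)
x(E, N) = -36 (x(E, N) = -9*4 = -36)
B = -9*I*√34 (B = -9*√(-36 + 2) = -9*I*√34 ≈ -52.479*I)
-32*B - 46 = -(-288)*I*√34 - 46 = 288*I*√34 - 46 = -46 + 288*I*√34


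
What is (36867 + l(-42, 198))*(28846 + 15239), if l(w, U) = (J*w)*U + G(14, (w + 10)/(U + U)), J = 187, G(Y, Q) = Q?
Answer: -2208721438685/33 ≈ -6.6931e+10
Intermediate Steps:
l(w, U) = (10 + w)/(2*U) + 187*U*w (l(w, U) = (187*w)*U + (w + 10)/(U + U) = 187*U*w + (10 + w)/((2*U)) = 187*U*w + (10 + w)*(1/(2*U)) = 187*U*w + (10 + w)/(2*U) = (10 + w)/(2*U) + 187*U*w)
(36867 + l(-42, 198))*(28846 + 15239) = (36867 + (½)*(10 - 42 + 374*(-42)*198²)/198)*(28846 + 15239) = (36867 + (½)*(1/198)*(10 - 42 + 374*(-42)*39204))*44085 = (36867 + (½)*(1/198)*(10 - 42 - 615816432))*44085 = (36867 + (½)*(1/198)*(-615816464))*44085 = (36867 - 153954116/99)*44085 = -150304283/99*44085 = -2208721438685/33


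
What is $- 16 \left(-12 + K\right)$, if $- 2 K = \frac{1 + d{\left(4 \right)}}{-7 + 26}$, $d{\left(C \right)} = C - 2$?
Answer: $\frac{3672}{19} \approx 193.26$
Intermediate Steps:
$d{\left(C \right)} = -2 + C$ ($d{\left(C \right)} = C - 2 = -2 + C$)
$K = - \frac{3}{38}$ ($K = - \frac{\left(1 + \left(-2 + 4\right)\right) \frac{1}{-7 + 26}}{2} = - \frac{\left(1 + 2\right) \frac{1}{19}}{2} = - \frac{3 \cdot \frac{1}{19}}{2} = \left(- \frac{1}{2}\right) \frac{3}{19} = - \frac{3}{38} \approx -0.078947$)
$- 16 \left(-12 + K\right) = - 16 \left(-12 - \frac{3}{38}\right) = \left(-16\right) \left(- \frac{459}{38}\right) = \frac{3672}{19}$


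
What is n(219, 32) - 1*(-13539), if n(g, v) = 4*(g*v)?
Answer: 41571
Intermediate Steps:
n(g, v) = 4*g*v
n(219, 32) - 1*(-13539) = 4*219*32 - 1*(-13539) = 28032 + 13539 = 41571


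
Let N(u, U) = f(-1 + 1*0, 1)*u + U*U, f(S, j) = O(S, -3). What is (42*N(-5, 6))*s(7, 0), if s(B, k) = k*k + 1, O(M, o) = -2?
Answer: 1932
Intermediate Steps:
s(B, k) = 1 + k**2 (s(B, k) = k**2 + 1 = 1 + k**2)
f(S, j) = -2
N(u, U) = U**2 - 2*u (N(u, U) = -2*u + U*U = -2*u + U**2 = U**2 - 2*u)
(42*N(-5, 6))*s(7, 0) = (42*(6**2 - 2*(-5)))*(1 + 0**2) = (42*(36 + 10))*(1 + 0) = (42*46)*1 = 1932*1 = 1932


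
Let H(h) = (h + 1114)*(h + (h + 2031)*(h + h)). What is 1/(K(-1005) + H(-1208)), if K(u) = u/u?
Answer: 1/187020145 ≈ 5.3470e-9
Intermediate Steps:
K(u) = 1
H(h) = (1114 + h)*(h + 2*h*(2031 + h)) (H(h) = (1114 + h)*(h + (2031 + h)*(2*h)) = (1114 + h)*(h + 2*h*(2031 + h)))
1/(K(-1005) + H(-1208)) = 1/(1 - 1208*(4526182 + 2*(-1208)**2 + 6291*(-1208))) = 1/(1 - 1208*(4526182 + 2*1459264 - 7599528)) = 1/(1 - 1208*(4526182 + 2918528 - 7599528)) = 1/(1 - 1208*(-154818)) = 1/(1 + 187020144) = 1/187020145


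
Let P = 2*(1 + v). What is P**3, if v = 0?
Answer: 8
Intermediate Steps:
P = 2 (P = 2*(1 + 0) = 2*1 = 2)
P**3 = 2**3 = 8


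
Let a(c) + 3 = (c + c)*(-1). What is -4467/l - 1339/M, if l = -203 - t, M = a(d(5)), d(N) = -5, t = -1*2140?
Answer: -2624912/13559 ≈ -193.59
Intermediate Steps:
t = -2140
a(c) = -3 - 2*c (a(c) = -3 + (c + c)*(-1) = -3 + (2*c)*(-1) = -3 - 2*c)
M = 7 (M = -3 - 2*(-5) = -3 + 10 = 7)
l = 1937 (l = -203 - 1*(-2140) = -203 + 2140 = 1937)
-4467/l - 1339/M = -4467/1937 - 1339/7 = -2624912/13559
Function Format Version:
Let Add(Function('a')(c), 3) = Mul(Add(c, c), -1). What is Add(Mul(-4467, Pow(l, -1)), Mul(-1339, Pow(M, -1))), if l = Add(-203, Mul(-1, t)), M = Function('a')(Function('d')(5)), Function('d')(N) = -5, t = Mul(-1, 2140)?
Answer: Rational(-2624912, 13559) ≈ -193.59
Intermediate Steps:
t = -2140
Function('a')(c) = Add(-3, Mul(-2, c)) (Function('a')(c) = Add(-3, Mul(Add(c, c), -1)) = Add(-3, Mul(Mul(2, c), -1)) = Add(-3, Mul(-2, c)))
M = 7 (M = Add(-3, Mul(-2, -5)) = Add(-3, 10) = 7)
l = 1937 (l = Add(-203, Mul(-1, -2140)) = Add(-203, 2140) = 1937)
Add(Mul(-4467, Pow(l, -1)), Mul(-1339, Pow(M, -1))) = Add(Mul(-4467, Pow(1937, -1)), Mul(-1339, Pow(7, -1))) = Add(Mul(-4467, Rational(1, 1937)), Mul(-1339, Rational(1, 7))) = Add(Rational(-4467, 1937), Rational(-1339, 7)) = Rational(-2624912, 13559)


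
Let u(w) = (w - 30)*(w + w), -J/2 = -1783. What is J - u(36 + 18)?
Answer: 974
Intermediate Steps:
J = 3566 (J = -2*(-1783) = 3566)
u(w) = 2*w*(-30 + w) (u(w) = (-30 + w)*(2*w) = 2*w*(-30 + w))
J - u(36 + 18) = 3566 - 2*(36 + 18)*(-30 + (36 + 18)) = 3566 - 2*54*(-30 + 54) = 3566 - 2*54*24 = 3566 - 1*2592 = 3566 - 2592 = 974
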